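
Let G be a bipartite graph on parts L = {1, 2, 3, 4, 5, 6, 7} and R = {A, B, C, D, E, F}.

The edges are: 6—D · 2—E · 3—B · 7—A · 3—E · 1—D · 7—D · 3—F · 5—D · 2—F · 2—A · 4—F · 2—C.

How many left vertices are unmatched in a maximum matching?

A valid assignment of size 5: 1–D, 2–E, 3–B, 4–F, 7–A.
The set {1, 5, 6} has only 1 neighbour ({D}), so by Hall's theorem at most 5 of the 7 left vertices can be matched.
That matches 5 of the 7, leaving 2 unmatched; no matching can do better.

2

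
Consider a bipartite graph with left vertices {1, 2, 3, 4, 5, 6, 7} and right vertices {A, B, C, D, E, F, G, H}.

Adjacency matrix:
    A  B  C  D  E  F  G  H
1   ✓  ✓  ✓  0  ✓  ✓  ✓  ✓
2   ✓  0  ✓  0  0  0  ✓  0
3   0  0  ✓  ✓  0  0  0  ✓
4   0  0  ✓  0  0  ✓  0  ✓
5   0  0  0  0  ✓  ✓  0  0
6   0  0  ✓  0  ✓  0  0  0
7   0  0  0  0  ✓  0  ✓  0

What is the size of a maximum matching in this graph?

7

For example, pair 1-A, 2-G, 3-D, 4-H, 5-F, 6-C, 7-E.
All 7 left vertices are matched, so no larger matching exists.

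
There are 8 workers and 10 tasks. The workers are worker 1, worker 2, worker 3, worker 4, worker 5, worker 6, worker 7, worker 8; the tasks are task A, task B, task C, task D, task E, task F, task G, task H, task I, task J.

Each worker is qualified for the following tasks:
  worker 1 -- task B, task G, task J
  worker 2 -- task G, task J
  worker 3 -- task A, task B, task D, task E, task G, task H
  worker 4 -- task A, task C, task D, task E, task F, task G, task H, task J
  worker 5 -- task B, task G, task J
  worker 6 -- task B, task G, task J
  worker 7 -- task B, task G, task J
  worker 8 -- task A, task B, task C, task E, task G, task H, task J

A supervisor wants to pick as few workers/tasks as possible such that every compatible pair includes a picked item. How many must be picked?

The 6 edges worker 1–task B, worker 2–task G, worker 3–task D, worker 4–task F, worker 5–task J, worker 8–task A form a matching, so any vertex cover needs at least 6 vertices (one per matched edge).
Conversely {worker 3, worker 4, worker 8, task B, task G, task J} meets every edge and has exactly 6 vertices, so 6 is optimal.

6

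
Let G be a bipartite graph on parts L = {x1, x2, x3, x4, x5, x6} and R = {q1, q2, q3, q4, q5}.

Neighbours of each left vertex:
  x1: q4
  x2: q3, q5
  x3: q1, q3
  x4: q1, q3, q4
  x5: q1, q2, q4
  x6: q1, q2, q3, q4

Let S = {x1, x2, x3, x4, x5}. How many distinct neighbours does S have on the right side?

The union of neighbours of {x1, x2, x3, x4, x5} is {q1, q2, q3, q4, q5}, which has 5 elements.
Since |N(S)| = 5 ≥ |S| = 5, Hall's condition holds for this subset.

5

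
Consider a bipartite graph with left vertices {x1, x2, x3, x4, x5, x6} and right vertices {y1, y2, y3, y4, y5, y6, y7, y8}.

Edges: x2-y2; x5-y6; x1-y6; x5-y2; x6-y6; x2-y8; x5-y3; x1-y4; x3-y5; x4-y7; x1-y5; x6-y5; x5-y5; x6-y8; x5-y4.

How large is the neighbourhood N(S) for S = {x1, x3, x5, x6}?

6

The union of neighbours of {x1, x3, x5, x6} is {y2, y3, y4, y5, y6, y8}, which has 6 elements.
Since |N(S)| = 6 ≥ |S| = 4, Hall's condition holds for this subset.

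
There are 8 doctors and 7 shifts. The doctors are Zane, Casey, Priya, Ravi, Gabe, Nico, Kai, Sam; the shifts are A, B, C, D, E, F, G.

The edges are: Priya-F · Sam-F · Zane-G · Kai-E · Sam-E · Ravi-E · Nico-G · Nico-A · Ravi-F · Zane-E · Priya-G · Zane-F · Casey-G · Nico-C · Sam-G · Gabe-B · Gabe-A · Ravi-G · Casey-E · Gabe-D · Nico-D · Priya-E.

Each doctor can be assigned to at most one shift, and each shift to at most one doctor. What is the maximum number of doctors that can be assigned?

For example, pair Zane-F, Casey-G, Priya-E, Gabe-B, Nico-C.
The set {Zane, Casey, Priya, Ravi, Kai, Sam} has only 3 neighbours ({E, F, G}), so by Hall's theorem at most 5 of the 8 doctors can be matched.

5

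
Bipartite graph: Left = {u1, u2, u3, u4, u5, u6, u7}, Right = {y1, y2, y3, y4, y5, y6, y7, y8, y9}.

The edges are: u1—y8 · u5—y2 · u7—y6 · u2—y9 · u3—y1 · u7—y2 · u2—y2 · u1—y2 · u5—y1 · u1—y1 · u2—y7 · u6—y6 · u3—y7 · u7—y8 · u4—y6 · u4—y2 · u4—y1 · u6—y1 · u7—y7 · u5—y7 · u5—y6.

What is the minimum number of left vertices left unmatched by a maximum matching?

For example, pair u1–y8, u2–y9, u3–y7, u4–y6, u5–y2, u6–y1.
The set {u1, u3, u4, u5, u6, u7} has only 5 neighbours ({y1, y2, y6, y7, y8}), so by Hall's theorem at most 6 of the 7 left vertices can be matched.
That matches 6 of the 7, leaving 1 unmatched; no matching can do better.

1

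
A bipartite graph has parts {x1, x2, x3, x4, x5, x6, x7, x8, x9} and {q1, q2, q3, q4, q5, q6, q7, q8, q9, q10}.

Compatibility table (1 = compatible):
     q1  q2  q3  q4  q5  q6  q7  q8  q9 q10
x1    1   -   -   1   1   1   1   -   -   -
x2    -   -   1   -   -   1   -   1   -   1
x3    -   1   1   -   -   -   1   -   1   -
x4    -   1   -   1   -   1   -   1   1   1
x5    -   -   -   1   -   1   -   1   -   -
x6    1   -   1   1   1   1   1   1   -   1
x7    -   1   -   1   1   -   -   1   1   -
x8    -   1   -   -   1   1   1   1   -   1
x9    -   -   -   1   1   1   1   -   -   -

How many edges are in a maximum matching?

9

For example, pair x1–q1, x2–q10, x3–q3, x4–q2, x5–q8, x6–q4, x7–q9, x8–q7, x9–q6.
This saturates every left vertex, so 9 is the maximum.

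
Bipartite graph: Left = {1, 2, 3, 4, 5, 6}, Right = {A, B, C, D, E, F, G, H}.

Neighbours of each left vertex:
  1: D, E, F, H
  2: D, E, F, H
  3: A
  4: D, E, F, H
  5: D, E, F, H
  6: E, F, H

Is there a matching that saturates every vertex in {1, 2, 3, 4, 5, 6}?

The set {1, 2, 4, 5, 6} has only 4 neighbours ({D, E, F, H}), so by Hall's theorem at most 5 of the 6 left vertices can be matched.
Hence no matching covers every left vertex.

No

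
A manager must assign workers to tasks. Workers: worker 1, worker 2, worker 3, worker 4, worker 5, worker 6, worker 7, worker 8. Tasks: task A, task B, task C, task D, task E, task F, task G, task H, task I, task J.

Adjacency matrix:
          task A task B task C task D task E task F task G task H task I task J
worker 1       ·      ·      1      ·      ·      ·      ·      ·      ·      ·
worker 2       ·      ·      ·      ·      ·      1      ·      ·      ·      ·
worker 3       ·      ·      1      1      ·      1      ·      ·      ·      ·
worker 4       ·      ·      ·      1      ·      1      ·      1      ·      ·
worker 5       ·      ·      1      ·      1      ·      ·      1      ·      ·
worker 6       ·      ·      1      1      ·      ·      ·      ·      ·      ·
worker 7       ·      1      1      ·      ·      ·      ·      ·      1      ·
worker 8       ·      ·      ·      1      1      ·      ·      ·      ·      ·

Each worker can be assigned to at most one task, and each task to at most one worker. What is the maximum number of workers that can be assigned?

6

One maximum matching: worker 1-task C, worker 2-task F, worker 3-task D, worker 4-task H, worker 5-task E, worker 7-task I.
The set {worker 1, worker 2, worker 3, worker 4, worker 5, worker 6, worker 8} has only 5 neighbours ({task C, task D, task E, task F, task H}), so by Hall's theorem at most 6 of the 8 workers can be matched.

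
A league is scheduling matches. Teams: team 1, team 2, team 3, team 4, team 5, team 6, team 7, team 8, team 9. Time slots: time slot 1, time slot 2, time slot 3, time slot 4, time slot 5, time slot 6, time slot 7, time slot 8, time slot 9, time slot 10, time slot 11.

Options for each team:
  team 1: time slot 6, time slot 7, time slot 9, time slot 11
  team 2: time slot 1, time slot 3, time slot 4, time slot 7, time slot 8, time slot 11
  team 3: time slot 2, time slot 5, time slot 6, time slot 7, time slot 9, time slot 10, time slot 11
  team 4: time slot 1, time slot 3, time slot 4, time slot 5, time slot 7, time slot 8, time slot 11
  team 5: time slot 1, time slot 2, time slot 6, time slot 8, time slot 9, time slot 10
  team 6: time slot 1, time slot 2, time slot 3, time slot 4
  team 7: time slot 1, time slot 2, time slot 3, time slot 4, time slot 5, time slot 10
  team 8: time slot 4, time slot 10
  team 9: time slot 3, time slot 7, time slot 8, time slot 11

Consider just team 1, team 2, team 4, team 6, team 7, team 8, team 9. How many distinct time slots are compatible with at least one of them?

11

The union of neighbours of {team 1, team 2, team 4, team 6, team 7, team 8, team 9} is {time slot 1, time slot 2, time slot 3, time slot 4, time slot 5, time slot 6, time slot 7, time slot 8, time slot 9, time slot 10, time slot 11}, which has 11 elements.
Since |N(S)| = 11 ≥ |S| = 7, Hall's condition holds for this subset.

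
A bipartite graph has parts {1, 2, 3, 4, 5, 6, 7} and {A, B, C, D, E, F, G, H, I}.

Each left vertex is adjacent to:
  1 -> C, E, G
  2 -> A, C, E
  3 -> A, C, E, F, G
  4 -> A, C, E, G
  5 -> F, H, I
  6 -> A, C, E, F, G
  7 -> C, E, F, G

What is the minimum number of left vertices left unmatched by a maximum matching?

1

A valid assignment of size 6: 1-E, 2-A, 3-F, 4-C, 5-H, 6-G.
The set {1, 2, 3, 4, 6, 7} has only 5 neighbours ({A, C, E, F, G}), so by Hall's theorem at most 6 of the 7 left vertices can be matched.
That matches 6 of the 7, leaving 1 unmatched; no matching can do better.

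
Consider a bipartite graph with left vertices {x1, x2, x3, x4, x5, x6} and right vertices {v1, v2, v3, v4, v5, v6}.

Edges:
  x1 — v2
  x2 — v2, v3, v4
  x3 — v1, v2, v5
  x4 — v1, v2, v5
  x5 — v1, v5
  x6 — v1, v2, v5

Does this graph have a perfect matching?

The set {x1, x3, x4, x5, x6} has only 3 neighbours ({v1, v2, v5}), so by Hall's theorem at most 4 of the 6 left vertices can be matched.
Hence no matching covers every left vertex.

No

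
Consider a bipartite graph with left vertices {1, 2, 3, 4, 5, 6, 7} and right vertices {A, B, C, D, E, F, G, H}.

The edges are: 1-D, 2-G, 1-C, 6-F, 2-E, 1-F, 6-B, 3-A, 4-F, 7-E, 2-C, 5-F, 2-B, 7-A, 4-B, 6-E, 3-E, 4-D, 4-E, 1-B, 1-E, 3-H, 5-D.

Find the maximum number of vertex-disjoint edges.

7

One maximum matching: 1→C, 2→G, 3→H, 4→B, 5→D, 6→F, 7→E.
All 7 left vertices are matched, so no larger matching exists.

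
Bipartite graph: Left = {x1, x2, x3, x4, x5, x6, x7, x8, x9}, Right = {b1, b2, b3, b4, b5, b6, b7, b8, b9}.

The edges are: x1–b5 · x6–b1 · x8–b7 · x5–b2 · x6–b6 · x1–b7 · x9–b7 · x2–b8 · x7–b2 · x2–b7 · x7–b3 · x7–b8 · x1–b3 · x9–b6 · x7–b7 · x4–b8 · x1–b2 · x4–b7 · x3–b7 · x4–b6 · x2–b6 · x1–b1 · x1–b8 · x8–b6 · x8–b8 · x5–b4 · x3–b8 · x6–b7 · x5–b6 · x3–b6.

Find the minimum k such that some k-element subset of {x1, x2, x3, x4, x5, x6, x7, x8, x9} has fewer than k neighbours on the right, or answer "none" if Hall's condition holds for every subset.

Take S = {x2, x3, x4, x8}. Its neighbourhood is {b6, b7, b8}, so |N(S)| = 3 < |S| = 4.
Every subset of size less than 4 has at least as many neighbours as members, so 4 is the minimum.

4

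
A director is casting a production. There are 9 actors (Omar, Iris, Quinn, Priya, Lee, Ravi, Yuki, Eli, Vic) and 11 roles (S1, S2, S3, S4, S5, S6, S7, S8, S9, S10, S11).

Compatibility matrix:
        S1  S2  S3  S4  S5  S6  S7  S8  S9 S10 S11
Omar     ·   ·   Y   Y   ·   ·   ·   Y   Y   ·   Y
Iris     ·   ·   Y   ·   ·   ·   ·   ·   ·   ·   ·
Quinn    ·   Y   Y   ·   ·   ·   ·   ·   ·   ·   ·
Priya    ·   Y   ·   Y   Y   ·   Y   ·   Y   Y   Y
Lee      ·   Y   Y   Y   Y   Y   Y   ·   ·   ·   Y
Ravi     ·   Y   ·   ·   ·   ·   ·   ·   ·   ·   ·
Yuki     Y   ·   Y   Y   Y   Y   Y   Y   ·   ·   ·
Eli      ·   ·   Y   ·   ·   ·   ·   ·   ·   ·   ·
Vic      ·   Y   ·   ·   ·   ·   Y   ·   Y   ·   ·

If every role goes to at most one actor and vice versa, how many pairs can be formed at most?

A valid assignment of size 7: Omar-S8, Iris-S3, Quinn-S2, Priya-S9, Lee-S4, Yuki-S6, Vic-S7.
The set {Iris, Quinn, Ravi, Eli} has only 2 neighbours ({S2, S3}), so by Hall's theorem at most 7 of the 9 actors can be matched.

7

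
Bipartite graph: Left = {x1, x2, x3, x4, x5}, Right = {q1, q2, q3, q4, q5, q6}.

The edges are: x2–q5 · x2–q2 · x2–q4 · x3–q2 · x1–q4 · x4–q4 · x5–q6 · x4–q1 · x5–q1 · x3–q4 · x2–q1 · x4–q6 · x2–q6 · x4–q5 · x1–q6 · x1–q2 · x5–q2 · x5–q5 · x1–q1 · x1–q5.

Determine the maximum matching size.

5

A valid assignment of size 5: x1–q5, x2–q1, x3–q2, x4–q4, x5–q6.
This saturates every left vertex, so 5 is the maximum.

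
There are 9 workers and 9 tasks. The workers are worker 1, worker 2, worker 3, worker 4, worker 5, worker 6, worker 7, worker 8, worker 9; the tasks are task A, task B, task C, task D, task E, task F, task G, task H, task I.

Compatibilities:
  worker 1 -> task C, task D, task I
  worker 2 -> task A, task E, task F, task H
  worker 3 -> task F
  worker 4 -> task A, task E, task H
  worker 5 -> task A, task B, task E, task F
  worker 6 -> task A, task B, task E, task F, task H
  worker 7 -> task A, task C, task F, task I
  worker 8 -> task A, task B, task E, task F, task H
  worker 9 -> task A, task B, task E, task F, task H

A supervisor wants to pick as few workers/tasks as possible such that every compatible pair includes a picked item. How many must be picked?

7

{worker 1, worker 7, task A, task B, task E, task F, task H} is a vertex cover of size 7: every edge has an endpoint in this set.
No smaller cover exists because worker 1–task D, worker 2–task H, worker 3–task F, worker 4–task E, worker 5–task B, worker 6–task A, worker 7–task I is a matching of size 7, and a cover must include an endpoint of each of these disjoint edges (König's theorem).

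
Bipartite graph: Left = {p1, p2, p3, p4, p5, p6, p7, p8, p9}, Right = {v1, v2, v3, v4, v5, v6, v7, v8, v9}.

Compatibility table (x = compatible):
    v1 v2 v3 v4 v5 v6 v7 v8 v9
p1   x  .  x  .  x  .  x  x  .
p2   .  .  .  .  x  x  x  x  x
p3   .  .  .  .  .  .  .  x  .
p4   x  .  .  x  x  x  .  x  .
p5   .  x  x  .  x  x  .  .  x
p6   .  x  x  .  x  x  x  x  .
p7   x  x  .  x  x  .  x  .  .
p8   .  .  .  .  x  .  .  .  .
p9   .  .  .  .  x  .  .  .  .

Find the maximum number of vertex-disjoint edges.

8

One maximum matching: p1–v3, p2–v9, p3–v8, p4–v6, p5–v2, p6–v7, p7–v1, p8–v5.
The set {p8, p9} has only 1 neighbour ({v5}), so by Hall's theorem at most 8 of the 9 left vertices can be matched.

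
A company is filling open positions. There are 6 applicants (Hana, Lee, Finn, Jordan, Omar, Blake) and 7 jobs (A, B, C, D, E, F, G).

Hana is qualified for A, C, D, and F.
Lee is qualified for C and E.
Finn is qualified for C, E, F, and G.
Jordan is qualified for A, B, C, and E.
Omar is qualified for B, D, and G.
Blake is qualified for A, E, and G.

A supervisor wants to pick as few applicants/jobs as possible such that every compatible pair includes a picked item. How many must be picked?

6

The 6 edges Hana–D, Lee–C, Finn–F, Jordan–B, Omar–G, Blake–E form a matching, so any vertex cover needs at least 6 vertices (one per matched edge).
Conversely {Hana, Lee, Finn, Jordan, Omar, Blake} meets every edge and has exactly 6 vertices, so 6 is optimal.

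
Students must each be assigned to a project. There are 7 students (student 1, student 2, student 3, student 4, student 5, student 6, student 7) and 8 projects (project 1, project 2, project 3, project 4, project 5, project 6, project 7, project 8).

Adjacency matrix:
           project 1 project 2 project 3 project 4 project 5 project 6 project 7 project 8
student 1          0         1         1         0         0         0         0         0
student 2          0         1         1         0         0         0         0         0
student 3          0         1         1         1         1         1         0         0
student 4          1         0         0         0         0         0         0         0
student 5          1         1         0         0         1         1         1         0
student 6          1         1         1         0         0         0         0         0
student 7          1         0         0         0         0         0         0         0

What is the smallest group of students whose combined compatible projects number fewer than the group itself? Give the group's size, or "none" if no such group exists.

2

Take S = {student 4, student 7}. Its neighbourhood is {project 1}, so |N(S)| = 1 < |S| = 2.
No single vertex violates Hall's condition since each has at least one neighbour, so 2 is the minimum.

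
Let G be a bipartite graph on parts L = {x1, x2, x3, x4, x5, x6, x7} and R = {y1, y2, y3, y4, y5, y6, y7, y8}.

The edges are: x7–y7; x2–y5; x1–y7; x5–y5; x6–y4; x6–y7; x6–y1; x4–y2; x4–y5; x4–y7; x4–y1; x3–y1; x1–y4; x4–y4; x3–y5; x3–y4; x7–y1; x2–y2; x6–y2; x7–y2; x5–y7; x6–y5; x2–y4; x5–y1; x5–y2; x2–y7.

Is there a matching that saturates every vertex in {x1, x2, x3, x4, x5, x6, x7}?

The set {x1, x2, x3, x4, x5, x6, x7} has only 5 neighbours ({y1, y2, y4, y5, y7}), so by Hall's theorem at most 5 of the 7 left vertices can be matched.
Hence no matching covers every left vertex.

No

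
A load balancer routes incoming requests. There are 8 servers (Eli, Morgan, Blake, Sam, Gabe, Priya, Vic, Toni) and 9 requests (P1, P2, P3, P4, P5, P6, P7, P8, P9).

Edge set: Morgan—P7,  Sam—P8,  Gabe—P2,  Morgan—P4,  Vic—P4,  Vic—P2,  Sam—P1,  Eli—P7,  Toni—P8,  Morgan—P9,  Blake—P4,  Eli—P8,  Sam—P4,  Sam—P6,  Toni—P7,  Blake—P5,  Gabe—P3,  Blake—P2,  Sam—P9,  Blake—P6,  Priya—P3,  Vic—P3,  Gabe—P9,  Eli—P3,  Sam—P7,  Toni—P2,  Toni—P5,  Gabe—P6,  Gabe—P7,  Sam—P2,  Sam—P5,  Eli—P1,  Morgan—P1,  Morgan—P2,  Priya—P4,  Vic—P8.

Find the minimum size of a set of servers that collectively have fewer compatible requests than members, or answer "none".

A matching saturating every server exists, for instance Eli→P1, Morgan→P9, Blake→P5, Sam→P2, Gabe→P3, Priya→P4, Vic→P8, Toni→P7.
By Hall's marriage theorem, this means |N(S)| ≥ |S| for every subset S, so no violating subset exists.

none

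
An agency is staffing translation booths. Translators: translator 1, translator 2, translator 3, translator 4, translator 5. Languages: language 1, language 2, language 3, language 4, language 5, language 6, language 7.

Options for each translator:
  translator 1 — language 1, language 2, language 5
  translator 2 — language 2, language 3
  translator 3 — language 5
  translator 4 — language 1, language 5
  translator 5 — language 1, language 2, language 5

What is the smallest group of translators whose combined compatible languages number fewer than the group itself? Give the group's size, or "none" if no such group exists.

4

Take S = {translator 1, translator 3, translator 4, translator 5}. Its neighbourhood is {language 1, language 2, language 5}, so |N(S)| = 3 < |S| = 4.
Every subset of size less than 4 has at least as many neighbours as members, so 4 is the minimum.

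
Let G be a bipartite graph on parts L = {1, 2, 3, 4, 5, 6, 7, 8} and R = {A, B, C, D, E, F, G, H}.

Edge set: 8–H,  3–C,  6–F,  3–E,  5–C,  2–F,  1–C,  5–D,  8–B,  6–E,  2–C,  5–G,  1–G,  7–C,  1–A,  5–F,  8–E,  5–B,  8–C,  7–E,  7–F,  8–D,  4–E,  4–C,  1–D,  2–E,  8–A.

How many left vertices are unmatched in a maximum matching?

2

For example, pair 1→D, 2→F, 3→C, 4→E, 5→G, 8→A.
The set {2, 3, 4, 6, 7} has only 3 neighbours ({C, E, F}), so by Hall's theorem at most 6 of the 8 left vertices can be matched.
That matches 6 of the 8, leaving 2 unmatched; no matching can do better.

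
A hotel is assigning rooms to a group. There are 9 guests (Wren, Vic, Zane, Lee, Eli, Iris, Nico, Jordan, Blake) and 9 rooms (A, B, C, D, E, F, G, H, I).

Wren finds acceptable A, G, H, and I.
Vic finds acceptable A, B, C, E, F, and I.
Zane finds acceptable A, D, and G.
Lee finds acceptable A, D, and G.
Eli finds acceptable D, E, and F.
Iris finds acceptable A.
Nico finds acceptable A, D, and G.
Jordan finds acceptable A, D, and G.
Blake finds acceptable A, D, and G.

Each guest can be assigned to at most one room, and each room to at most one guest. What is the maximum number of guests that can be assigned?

6

One maximum matching: Wren-I, Vic-E, Zane-D, Lee-G, Eli-F, Iris-A.
The set {Zane, Lee, Iris, Nico, Jordan, Blake} has only 3 neighbours ({A, D, G}), so by Hall's theorem at most 6 of the 9 guests can be matched.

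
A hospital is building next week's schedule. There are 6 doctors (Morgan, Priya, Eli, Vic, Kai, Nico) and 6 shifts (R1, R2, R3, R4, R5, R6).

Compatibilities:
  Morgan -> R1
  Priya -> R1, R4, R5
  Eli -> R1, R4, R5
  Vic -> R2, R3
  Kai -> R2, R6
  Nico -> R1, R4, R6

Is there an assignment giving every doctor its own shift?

Yes

For example, pair Morgan-R1, Priya-R5, Eli-R4, Vic-R3, Kai-R2, Nico-R6.
All 6 doctors are covered.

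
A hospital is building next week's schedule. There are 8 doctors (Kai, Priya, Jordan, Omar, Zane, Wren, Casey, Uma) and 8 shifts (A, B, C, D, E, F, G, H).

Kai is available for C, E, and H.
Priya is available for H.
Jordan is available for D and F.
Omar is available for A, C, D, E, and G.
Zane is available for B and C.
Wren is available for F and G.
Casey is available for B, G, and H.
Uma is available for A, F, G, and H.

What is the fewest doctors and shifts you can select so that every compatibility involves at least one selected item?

A maximum matching has 8 edges (e.g. Kai–E, Priya–H, Jordan–D, Omar–A, Zane–C, Wren–G, Casey–B, Uma–F).
By König's theorem the minimum vertex cover has the same size. One such cover is {Kai, Priya, Jordan, Omar, Zane, Wren, Casey, Uma}.

8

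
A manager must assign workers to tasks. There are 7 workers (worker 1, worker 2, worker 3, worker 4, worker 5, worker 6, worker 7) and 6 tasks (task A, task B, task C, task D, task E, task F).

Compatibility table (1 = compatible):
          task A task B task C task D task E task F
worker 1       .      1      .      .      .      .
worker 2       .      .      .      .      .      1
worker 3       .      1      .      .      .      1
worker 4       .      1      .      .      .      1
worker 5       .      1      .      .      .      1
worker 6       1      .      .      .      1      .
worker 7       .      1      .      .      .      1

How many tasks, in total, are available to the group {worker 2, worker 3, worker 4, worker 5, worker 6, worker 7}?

4

The union of neighbours of {worker 2, worker 3, worker 4, worker 5, worker 6, worker 7} is {task A, task B, task E, task F}, which has 4 elements.
Since |N(S)| = 4 < |S| = 6, Hall's condition fails for this subset.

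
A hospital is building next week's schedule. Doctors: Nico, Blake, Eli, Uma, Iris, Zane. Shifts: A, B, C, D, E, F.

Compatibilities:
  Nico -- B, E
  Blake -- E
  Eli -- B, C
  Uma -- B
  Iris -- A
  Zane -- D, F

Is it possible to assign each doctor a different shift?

No

The set {Nico, Blake, Uma} has only 2 neighbours ({B, E}), so by Hall's theorem at most 5 of the 6 doctors can be matched.
Hence no matching covers every doctor.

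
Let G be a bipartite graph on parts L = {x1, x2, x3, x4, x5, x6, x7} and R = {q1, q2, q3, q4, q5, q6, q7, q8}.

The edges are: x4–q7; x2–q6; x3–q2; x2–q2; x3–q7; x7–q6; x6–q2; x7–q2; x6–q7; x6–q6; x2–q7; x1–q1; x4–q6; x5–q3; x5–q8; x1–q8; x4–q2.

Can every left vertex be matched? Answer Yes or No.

The set {x2, x3, x4, x6, x7} has only 3 neighbours ({q2, q6, q7}), so by Hall's theorem at most 5 of the 7 left vertices can be matched.
Hence no matching covers every left vertex.

No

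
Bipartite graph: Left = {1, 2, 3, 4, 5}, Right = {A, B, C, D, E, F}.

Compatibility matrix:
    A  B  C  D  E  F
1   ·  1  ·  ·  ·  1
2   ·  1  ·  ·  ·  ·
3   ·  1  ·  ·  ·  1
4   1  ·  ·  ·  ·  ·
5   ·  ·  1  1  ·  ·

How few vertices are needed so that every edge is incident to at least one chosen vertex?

4

The 4 edges 1–F, 2–B, 4–A, 5–C form a matching, so any vertex cover needs at least 4 vertices (one per matched edge).
Conversely {4, 5, B, F} meets every edge and has exactly 4 vertices, so 4 is optimal.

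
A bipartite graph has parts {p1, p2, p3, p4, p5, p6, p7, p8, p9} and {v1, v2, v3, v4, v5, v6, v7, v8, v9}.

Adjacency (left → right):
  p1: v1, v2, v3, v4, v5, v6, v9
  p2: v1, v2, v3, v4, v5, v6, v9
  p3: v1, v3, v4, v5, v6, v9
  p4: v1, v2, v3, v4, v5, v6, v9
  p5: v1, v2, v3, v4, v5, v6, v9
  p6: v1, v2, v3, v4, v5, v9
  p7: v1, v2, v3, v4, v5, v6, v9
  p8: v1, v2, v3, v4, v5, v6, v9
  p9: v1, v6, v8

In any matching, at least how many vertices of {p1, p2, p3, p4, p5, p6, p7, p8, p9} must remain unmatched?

1

A valid assignment of size 8: p1–v4, p2–v9, p3–v5, p4–v1, p5–v6, p6–v2, p7–v3, p9–v8.
The set {p1, p2, p3, p4, p5, p6, p7, p8} has only 7 neighbours ({v1, v2, v3, v4, v5, v6, v9}), so by Hall's theorem at most 8 of the 9 left vertices can be matched.
That matches 8 of the 9, leaving 1 unmatched; no matching can do better.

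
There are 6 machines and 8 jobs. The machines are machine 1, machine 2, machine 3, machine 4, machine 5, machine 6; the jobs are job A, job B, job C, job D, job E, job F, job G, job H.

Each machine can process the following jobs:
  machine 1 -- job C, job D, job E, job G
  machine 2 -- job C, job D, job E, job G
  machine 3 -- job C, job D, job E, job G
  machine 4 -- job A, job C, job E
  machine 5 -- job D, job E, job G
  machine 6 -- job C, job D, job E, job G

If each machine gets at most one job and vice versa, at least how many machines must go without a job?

1

For example, pair machine 1–job C, machine 2–job E, machine 3–job D, machine 4–job A, machine 5–job G.
The set {machine 1, machine 2, machine 3, machine 5, machine 6} has only 4 neighbours ({job C, job D, job E, job G}), so by Hall's theorem at most 5 of the 6 machines can be matched.
That matches 5 of the 6, leaving 1 unmatched; no matching can do better.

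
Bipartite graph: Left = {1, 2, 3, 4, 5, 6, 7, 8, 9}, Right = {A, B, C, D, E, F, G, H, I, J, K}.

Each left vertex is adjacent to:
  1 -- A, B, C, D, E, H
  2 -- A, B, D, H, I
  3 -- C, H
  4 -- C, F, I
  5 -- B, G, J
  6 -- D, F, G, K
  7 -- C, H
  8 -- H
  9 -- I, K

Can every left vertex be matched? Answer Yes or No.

The set {3, 7, 8} has only 2 neighbours ({C, H}), so by Hall's theorem at most 8 of the 9 left vertices can be matched.
Hence no matching covers every left vertex.

No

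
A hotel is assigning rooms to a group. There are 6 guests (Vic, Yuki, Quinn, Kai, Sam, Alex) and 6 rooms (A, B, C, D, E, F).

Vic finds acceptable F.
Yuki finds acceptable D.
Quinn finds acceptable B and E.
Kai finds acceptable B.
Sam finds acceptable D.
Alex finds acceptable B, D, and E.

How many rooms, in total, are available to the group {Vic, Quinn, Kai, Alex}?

4

The union of neighbours of {Vic, Quinn, Kai, Alex} is {B, D, E, F}, which has 4 elements.
Since |N(S)| = 4 ≥ |S| = 4, Hall's condition holds for this subset.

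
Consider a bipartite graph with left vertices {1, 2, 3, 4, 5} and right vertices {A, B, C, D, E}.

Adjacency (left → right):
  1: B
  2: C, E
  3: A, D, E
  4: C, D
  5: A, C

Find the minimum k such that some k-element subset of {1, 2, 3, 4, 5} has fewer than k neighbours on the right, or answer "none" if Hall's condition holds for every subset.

none

A matching saturating every left vertex exists, for instance 1→B, 2→E, 3→A, 4→D, 5→C.
By Hall's marriage theorem, this means |N(S)| ≥ |S| for every subset S, so no violating subset exists.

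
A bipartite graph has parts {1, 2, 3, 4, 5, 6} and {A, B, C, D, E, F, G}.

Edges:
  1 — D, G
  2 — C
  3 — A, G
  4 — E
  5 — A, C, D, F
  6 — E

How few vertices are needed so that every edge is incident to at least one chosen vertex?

The 5 edges 1–D, 2–C, 3–G, 4–E, 5–F form a matching, so any vertex cover needs at least 5 vertices (one per matched edge).
Conversely {1, 2, 3, 5, E} meets every edge and has exactly 5 vertices, so 5 is optimal.

5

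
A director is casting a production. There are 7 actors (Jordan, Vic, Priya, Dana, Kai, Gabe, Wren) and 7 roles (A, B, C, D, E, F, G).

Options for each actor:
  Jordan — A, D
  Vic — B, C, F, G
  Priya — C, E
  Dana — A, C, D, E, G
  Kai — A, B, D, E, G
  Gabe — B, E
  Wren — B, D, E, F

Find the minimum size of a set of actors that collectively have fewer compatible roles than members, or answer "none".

A matching saturating every actor exists, for instance Jordan→D, Vic→F, Priya→C, Dana→A, Kai→G, Gabe→E, Wren→B.
By Hall's marriage theorem, this means |N(S)| ≥ |S| for every subset S, so no violating subset exists.

none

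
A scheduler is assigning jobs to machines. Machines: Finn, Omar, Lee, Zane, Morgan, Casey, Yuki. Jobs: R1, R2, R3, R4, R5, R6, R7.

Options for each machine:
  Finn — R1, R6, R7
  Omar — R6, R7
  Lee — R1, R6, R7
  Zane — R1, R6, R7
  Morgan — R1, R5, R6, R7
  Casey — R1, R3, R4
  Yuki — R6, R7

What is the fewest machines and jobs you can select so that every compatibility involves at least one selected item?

5

A maximum matching has 5 edges (e.g. Finn–R1, Omar–R6, Lee–R7, Morgan–R5, Casey–R4).
By König's theorem the minimum vertex cover has the same size. One such cover is {Morgan, Casey, R1, R6, R7}.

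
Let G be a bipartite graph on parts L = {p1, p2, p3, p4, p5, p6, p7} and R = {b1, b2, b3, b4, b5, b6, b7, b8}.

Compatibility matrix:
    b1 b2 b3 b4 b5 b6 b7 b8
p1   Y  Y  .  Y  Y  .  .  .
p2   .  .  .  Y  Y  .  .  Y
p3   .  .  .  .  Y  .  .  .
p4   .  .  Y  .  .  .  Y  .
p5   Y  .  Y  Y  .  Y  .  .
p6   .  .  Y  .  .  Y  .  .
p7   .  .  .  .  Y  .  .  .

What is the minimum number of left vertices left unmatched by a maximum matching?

For example, pair p1–b4, p2–b8, p3–b5, p4–b7, p5–b6, p6–b3.
The set {p3, p7} has only 1 neighbour ({b5}), so by Hall's theorem at most 6 of the 7 left vertices can be matched.
That matches 6 of the 7, leaving 1 unmatched; no matching can do better.

1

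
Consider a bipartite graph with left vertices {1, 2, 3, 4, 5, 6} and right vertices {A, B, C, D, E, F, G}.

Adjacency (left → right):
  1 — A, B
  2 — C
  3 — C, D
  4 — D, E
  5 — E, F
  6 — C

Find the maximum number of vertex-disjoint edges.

One maximum matching: 1→B, 2→C, 3→D, 4→E, 5→F.
The set {2, 6} has only 1 neighbour ({C}), so by Hall's theorem at most 5 of the 6 left vertices can be matched.

5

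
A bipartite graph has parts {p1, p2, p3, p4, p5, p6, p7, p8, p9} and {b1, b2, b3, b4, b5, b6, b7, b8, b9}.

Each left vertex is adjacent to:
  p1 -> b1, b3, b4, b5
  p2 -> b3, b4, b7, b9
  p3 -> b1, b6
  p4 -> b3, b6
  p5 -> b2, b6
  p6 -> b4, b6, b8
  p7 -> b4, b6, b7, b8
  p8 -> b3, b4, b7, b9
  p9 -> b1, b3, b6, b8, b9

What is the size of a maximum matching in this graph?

For example, pair p1→b5, p2→b9, p3→b6, p4→b3, p5→b2, p6→b4, p7→b8, p8→b7, p9→b1.
All 9 left vertices are matched, so no larger matching exists.

9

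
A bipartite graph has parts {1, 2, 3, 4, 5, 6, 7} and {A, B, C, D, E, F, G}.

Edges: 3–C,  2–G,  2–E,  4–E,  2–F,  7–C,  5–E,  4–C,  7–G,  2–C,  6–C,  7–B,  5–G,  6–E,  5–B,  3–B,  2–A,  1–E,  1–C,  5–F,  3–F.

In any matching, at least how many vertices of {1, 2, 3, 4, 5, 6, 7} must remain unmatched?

A valid assignment of size 6: 1–C, 2–A, 3–F, 4–E, 5–G, 7–B.
The set {1, 4, 6} has only 2 neighbours ({C, E}), so by Hall's theorem at most 6 of the 7 left vertices can be matched.
That matches 6 of the 7, leaving 1 unmatched; no matching can do better.

1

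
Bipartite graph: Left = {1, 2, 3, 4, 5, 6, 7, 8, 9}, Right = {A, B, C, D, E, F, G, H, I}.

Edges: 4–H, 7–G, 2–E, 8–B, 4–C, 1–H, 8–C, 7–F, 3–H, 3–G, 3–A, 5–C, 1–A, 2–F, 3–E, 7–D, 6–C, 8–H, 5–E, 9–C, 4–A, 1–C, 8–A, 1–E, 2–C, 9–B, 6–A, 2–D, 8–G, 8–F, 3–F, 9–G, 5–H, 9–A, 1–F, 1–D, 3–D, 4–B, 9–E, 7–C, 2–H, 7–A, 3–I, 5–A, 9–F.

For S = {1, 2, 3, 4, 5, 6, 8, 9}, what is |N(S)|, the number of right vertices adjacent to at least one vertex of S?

The union of neighbours of {1, 2, 3, 4, 5, 6, 8, 9} is {A, B, C, D, E, F, G, H, I}, which has 9 elements.
Since |N(S)| = 9 ≥ |S| = 8, Hall's condition holds for this subset.

9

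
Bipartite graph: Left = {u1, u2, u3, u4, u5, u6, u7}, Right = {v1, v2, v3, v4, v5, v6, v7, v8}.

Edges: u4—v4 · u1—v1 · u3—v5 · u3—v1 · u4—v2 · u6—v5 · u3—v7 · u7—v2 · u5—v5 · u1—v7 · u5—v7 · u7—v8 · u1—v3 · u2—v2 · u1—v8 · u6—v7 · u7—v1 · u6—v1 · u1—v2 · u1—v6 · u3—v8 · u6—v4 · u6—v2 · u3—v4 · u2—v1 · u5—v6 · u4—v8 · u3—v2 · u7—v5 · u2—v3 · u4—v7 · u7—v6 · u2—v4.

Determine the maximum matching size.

7

For example, pair u1–v3, u2–v4, u3–v8, u4–v7, u5–v6, u6–v1, u7–v2.
This saturates every left vertex, so 7 is the maximum.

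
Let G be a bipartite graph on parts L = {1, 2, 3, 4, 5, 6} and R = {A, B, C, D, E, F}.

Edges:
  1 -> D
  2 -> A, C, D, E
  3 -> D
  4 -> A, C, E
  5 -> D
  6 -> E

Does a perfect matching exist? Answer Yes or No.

No

The set {1, 3, 5} has only 1 neighbour ({D}), so by Hall's theorem at most 4 of the 6 left vertices can be matched.
Hence no matching covers every left vertex.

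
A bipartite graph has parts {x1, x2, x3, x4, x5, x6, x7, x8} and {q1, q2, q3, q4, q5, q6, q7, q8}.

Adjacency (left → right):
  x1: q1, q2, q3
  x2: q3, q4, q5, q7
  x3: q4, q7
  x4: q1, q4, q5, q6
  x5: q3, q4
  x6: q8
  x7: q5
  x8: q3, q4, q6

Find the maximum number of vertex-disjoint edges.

8

One maximum matching: x1-q2, x2-q4, x3-q7, x4-q1, x5-q3, x6-q8, x7-q5, x8-q6.
This saturates every left vertex, so 8 is the maximum.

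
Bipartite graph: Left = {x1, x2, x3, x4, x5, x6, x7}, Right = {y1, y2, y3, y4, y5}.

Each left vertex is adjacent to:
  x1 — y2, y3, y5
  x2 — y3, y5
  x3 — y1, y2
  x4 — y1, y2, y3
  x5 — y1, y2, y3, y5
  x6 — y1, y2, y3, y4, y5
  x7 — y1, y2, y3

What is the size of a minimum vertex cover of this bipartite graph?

5

{x6, y1, y2, y3, y5} is a vertex cover of size 5: every edge has an endpoint in this set.
No smaller cover exists because x1–y2, x2–y5, x3–y1, x4–y3, x6–y4 is a matching of size 5, and a cover must include an endpoint of each of these disjoint edges (König's theorem).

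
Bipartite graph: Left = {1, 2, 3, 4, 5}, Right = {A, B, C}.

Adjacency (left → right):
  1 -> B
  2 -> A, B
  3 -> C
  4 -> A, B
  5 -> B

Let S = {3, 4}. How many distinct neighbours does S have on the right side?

The union of neighbours of {3, 4} is {A, B, C}, which has 3 elements.
Since |N(S)| = 3 ≥ |S| = 2, Hall's condition holds for this subset.

3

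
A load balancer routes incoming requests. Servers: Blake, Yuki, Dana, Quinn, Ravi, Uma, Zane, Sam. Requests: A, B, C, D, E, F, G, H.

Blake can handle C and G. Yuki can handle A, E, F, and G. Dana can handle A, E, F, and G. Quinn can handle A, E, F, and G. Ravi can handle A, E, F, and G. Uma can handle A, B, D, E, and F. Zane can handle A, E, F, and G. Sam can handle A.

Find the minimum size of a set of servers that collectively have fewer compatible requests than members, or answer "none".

Take S = {Yuki, Dana, Quinn, Ravi, Zane}. Its neighbourhood is {A, E, F, G}, so |N(S)| = 4 < |S| = 5.
Every subset of size less than 5 has at least as many neighbours as members, so 5 is the minimum.

5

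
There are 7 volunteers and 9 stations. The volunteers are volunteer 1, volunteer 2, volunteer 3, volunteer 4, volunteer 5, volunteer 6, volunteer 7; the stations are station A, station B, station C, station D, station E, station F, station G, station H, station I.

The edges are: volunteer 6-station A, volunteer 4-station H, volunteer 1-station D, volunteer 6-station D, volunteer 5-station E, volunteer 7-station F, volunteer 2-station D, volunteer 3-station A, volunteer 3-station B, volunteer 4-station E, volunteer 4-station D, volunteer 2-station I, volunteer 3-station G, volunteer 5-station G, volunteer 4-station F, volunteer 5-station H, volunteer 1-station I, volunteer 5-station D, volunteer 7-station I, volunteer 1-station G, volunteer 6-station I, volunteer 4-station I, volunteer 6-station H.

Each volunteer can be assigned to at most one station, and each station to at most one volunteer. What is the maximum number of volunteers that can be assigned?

One maximum matching: volunteer 1→station G, volunteer 2→station D, volunteer 3→station A, volunteer 4→station I, volunteer 5→station E, volunteer 6→station H, volunteer 7→station F.
All 7 volunteers are matched, so no larger matching exists.

7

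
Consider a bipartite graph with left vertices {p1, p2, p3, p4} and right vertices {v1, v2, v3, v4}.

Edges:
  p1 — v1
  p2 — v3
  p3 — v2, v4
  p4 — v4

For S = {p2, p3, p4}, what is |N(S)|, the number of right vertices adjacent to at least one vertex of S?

3

The union of neighbours of {p2, p3, p4} is {v2, v3, v4}, which has 3 elements.
Since |N(S)| = 3 ≥ |S| = 3, Hall's condition holds for this subset.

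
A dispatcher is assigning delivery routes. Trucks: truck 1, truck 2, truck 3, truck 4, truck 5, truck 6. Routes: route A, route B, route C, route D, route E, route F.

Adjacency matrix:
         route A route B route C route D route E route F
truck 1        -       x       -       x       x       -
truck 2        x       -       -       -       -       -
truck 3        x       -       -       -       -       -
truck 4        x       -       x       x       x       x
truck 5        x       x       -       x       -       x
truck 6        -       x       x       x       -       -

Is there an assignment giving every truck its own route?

No

The set {truck 2, truck 3} has only 1 neighbour ({route A}), so by Hall's theorem at most 5 of the 6 trucks can be matched.
Hence no matching covers every truck.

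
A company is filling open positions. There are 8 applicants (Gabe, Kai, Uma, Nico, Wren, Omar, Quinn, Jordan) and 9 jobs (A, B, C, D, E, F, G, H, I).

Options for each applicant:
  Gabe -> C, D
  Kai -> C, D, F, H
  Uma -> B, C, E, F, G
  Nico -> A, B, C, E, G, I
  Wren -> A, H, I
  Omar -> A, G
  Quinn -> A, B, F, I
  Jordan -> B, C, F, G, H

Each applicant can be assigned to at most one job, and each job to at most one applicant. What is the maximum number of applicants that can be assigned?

8

A valid assignment of size 8: Gabe–C, Kai–F, Uma–B, Nico–E, Wren–H, Omar–A, Quinn–I, Jordan–G.
All 8 applicants are matched, so no larger matching exists.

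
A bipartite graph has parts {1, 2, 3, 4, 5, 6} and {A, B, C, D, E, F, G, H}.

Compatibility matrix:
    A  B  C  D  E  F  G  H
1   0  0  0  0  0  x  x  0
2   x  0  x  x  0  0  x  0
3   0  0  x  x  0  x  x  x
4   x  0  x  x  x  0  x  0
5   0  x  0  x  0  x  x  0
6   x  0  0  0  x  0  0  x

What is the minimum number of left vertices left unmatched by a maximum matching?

One maximum matching: 1→F, 2→C, 3→H, 4→G, 5→B, 6→E.
This saturates every left vertex, so 6 is the maximum.
That matches 6 of the 6, leaving 0 unmatched; no matching can do better.

0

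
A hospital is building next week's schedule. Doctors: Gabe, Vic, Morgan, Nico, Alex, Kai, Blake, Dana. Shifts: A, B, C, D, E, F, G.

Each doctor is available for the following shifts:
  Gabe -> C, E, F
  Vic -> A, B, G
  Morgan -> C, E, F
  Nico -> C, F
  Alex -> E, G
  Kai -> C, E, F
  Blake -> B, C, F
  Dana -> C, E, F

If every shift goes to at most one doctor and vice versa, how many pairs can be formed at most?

For example, pair Gabe–C, Vic–A, Morgan–E, Nico–F, Alex–G, Blake–B.
The set {Gabe, Morgan, Nico, Kai, Dana} has only 3 neighbours ({C, E, F}), so by Hall's theorem at most 6 of the 8 doctors can be matched.

6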